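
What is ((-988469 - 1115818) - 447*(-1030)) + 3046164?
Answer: 1402287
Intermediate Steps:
((-988469 - 1115818) - 447*(-1030)) + 3046164 = (-2104287 + 460410) + 3046164 = -1643877 + 3046164 = 1402287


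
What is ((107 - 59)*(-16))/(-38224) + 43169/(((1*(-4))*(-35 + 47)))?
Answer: -103128437/114672 ≈ -899.33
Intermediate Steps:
((107 - 59)*(-16))/(-38224) + 43169/(((1*(-4))*(-35 + 47))) = (48*(-16))*(-1/38224) + 43169/((-4*12)) = -768*(-1/38224) + 43169/(-48) = 48/2389 + 43169*(-1/48) = 48/2389 - 43169/48 = -103128437/114672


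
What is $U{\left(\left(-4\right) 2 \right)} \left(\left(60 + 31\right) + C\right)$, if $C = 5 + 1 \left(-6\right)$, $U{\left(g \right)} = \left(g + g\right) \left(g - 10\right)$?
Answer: $25920$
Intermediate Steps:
$U{\left(g \right)} = 2 g \left(-10 + g\right)$
$C = -1$ ($C = 5 - 6 = -1$)
$U{\left(\left(-4\right) 2 \right)} \left(\left(60 + 31\right) + C\right) = 2 \left(\left(-4\right) 2\right) \left(-10 - 8\right) \left(\left(60 + 31\right) - 1\right) = 2 \left(-8\right) \left(-10 - 8\right) \left(91 - 1\right) = 2 \left(-8\right) \left(-18\right) 90 = 288 \cdot 90 = 25920$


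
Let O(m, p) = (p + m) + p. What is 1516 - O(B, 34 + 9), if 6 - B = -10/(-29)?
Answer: 41306/29 ≈ 1424.3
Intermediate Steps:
B = 164/29 (B = 6 - (-10)/(-29) = 6 - (-10)*(-1)/29 = 6 - 1*10/29 = 6 - 10/29 = 164/29 ≈ 5.6552)
O(m, p) = m + 2*p (O(m, p) = (m + p) + p = m + 2*p)
1516 - O(B, 34 + 9) = 1516 - (164/29 + 2*(34 + 9)) = 1516 - (164/29 + 2*43) = 1516 - (164/29 + 86) = 1516 - 1*2658/29 = 1516 - 2658/29 = 41306/29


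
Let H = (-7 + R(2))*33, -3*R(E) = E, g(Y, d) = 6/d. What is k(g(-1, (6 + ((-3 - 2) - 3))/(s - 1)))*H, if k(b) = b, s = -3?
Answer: -3036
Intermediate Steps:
R(E) = -E/3
H = -253 (H = (-7 - 1/3*2)*33 = (-7 - 2/3)*33 = -23/3*33 = -253)
k(g(-1, (6 + ((-3 - 2) - 3))/(s - 1)))*H = (6/(((6 + ((-3 - 2) - 3))/(-3 - 1))))*(-253) = (6/(((6 + (-5 - 3))/(-4))))*(-253) = (6/(((6 - 8)*(-1/4))))*(-253) = (6/((-2*(-1/4))))*(-253) = (6/(1/2))*(-253) = (6*2)*(-253) = 12*(-253) = -3036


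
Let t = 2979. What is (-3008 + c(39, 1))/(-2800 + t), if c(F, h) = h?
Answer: -3007/179 ≈ -16.799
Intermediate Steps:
(-3008 + c(39, 1))/(-2800 + t) = (-3008 + 1)/(-2800 + 2979) = -3007/179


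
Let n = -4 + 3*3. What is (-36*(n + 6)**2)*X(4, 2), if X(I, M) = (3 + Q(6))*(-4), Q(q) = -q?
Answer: -52272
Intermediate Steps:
X(I, M) = 12 (X(I, M) = (3 - 1*6)*(-4) = (3 - 6)*(-4) = -3*(-4) = 12)
n = 5 (n = -4 + 9 = 5)
(-36*(n + 6)**2)*X(4, 2) = -36*(5 + 6)**2*12 = -36*11**2*12 = -36*121*12 = -4356*12 = -52272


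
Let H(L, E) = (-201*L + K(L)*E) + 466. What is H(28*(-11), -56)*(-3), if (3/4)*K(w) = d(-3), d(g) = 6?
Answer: -185778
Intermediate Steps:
K(w) = 8 (K(w) = (4/3)*6 = 8)
H(L, E) = 466 - 201*L + 8*E (H(L, E) = (-201*L + 8*E) + 466 = 466 - 201*L + 8*E)
H(28*(-11), -56)*(-3) = (466 - 5628*(-11) + 8*(-56))*(-3) = (466 - 201*(-308) - 448)*(-3) = (466 + 61908 - 448)*(-3) = 61926*(-3) = -185778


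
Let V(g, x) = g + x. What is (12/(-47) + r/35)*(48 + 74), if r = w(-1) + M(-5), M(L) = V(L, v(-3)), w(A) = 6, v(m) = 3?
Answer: -28304/1645 ≈ -17.206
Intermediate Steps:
M(L) = 3 + L (M(L) = L + 3 = 3 + L)
r = 4 (r = 6 + (3 - 5) = 6 - 2 = 4)
(12/(-47) + r/35)*(48 + 74) = (12/(-47) + 4/35)*(48 + 74) = (12*(-1/47) + 4*(1/35))*122 = (-12/47 + 4/35)*122 = -232/1645*122 = -28304/1645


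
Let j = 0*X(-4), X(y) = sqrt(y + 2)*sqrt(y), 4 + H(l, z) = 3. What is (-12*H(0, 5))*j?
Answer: 0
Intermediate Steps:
H(l, z) = -1 (H(l, z) = -4 + 3 = -1)
X(y) = sqrt(y)*sqrt(2 + y) (X(y) = sqrt(2 + y)*sqrt(y) = sqrt(y)*sqrt(2 + y))
j = 0 (j = 0*(sqrt(-4)*sqrt(2 - 4)) = 0*((2*I)*sqrt(-2)) = 0*((2*I)*(I*sqrt(2))) = 0*(-2*sqrt(2)) = 0)
(-12*H(0, 5))*j = -12*(-1)*0 = 12*0 = 0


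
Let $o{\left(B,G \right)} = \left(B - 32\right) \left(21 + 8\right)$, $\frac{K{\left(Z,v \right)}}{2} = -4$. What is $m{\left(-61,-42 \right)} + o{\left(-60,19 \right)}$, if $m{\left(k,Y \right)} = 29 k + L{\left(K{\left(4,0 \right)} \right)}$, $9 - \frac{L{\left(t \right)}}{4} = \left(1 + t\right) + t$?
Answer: $-4341$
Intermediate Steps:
$K{\left(Z,v \right)} = -8$ ($K{\left(Z,v \right)} = 2 \left(-4\right) = -8$)
$o{\left(B,G \right)} = -928 + 29 B$ ($o{\left(B,G \right)} = \left(-32 + B\right) 29 = -928 + 29 B$)
$L{\left(t \right)} = 32 - 8 t$ ($L{\left(t \right)} = 36 - 4 \left(\left(1 + t\right) + t\right) = 36 - 4 \left(1 + 2 t\right) = 36 - \left(4 + 8 t\right) = 32 - 8 t$)
$m{\left(k,Y \right)} = 96 + 29 k$ ($m{\left(k,Y \right)} = 29 k + \left(32 - -64\right) = 29 k + \left(32 + 64\right) = 29 k + 96 = 96 + 29 k$)
$m{\left(-61,-42 \right)} + o{\left(-60,19 \right)} = \left(96 + 29 \left(-61\right)\right) + \left(-928 + 29 \left(-60\right)\right) = \left(96 - 1769\right) - 2668 = -1673 - 2668 = -4341$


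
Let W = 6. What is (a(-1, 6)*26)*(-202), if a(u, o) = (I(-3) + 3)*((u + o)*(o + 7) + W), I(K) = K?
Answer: 0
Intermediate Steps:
a(u, o) = 0 (a(u, o) = (-3 + 3)*((u + o)*(o + 7) + 6) = 0*((o + u)*(7 + o) + 6) = 0*((7 + o)*(o + u) + 6) = 0*(6 + (7 + o)*(o + u)) = 0)
(a(-1, 6)*26)*(-202) = (0*26)*(-202) = 0*(-202) = 0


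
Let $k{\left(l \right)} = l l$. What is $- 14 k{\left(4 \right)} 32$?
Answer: $-7168$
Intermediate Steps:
$k{\left(l \right)} = l^{2}$
$- 14 k{\left(4 \right)} 32 = - 14 \cdot 4^{2} \cdot 32 = \left(-14\right) 16 \cdot 32 = \left(-224\right) 32 = -7168$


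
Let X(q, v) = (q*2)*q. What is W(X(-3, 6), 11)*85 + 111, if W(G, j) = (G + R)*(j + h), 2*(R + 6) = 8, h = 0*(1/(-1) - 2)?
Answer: 15071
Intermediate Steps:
X(q, v) = 2*q² (X(q, v) = (2*q)*q = 2*q²)
h = 0 (h = 0*(-1 - 2) = 0*(-3) = 0)
R = -2 (R = -6 + (½)*8 = -6 + 4 = -2)
W(G, j) = j*(-2 + G) (W(G, j) = (G - 2)*(j + 0) = (-2 + G)*j = j*(-2 + G))
W(X(-3, 6), 11)*85 + 111 = (11*(-2 + 2*(-3)²))*85 + 111 = (11*(-2 + 2*9))*85 + 111 = (11*(-2 + 18))*85 + 111 = (11*16)*85 + 111 = 176*85 + 111 = 14960 + 111 = 15071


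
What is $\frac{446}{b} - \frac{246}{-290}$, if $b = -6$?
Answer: $- \frac{31966}{435} \approx -73.485$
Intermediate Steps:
$\frac{446}{b} - \frac{246}{-290} = \frac{446}{-6} - \frac{246}{-290} = 446 \left(- \frac{1}{6}\right) - - \frac{123}{145} = - \frac{223}{3} + \frac{123}{145} = - \frac{31966}{435}$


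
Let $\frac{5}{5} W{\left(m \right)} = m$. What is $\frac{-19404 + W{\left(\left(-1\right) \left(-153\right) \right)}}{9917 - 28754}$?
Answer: $\frac{93}{91} \approx 1.022$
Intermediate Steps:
$W{\left(m \right)} = m$
$\frac{-19404 + W{\left(\left(-1\right) \left(-153\right) \right)}}{9917 - 28754} = \frac{-19404 - -153}{9917 - 28754} = \frac{-19404 + 153}{-18837} = \left(-19251\right) \left(- \frac{1}{18837}\right) = \frac{93}{91}$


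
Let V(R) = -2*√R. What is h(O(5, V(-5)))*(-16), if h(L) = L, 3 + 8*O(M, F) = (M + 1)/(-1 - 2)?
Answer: 10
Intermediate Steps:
O(M, F) = -5/12 - M/24 (O(M, F) = -3/8 + ((M + 1)/(-1 - 2))/8 = -3/8 + ((1 + M)/(-3))/8 = -3/8 + ((1 + M)*(-⅓))/8 = -3/8 + (-⅓ - M/3)/8 = -3/8 + (-1/24 - M/24) = -5/12 - M/24)
h(O(5, V(-5)))*(-16) = (-5/12 - 1/24*5)*(-16) = (-5/12 - 5/24)*(-16) = -5/8*(-16) = 10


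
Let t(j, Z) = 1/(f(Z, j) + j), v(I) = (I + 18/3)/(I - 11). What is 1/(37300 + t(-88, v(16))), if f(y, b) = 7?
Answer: 81/3021299 ≈ 2.6810e-5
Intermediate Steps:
v(I) = (6 + I)/(-11 + I) (v(I) = (I + 18*(⅓))/(-11 + I) = (I + 6)/(-11 + I) = (6 + I)/(-11 + I))
t(j, Z) = 1/(7 + j)
1/(37300 + t(-88, v(16))) = 1/(37300 + 1/(7 - 88)) = 1/(37300 + 1/(-81)) = 1/(37300 - 1/81) = 1/(3021299/81) = 81/3021299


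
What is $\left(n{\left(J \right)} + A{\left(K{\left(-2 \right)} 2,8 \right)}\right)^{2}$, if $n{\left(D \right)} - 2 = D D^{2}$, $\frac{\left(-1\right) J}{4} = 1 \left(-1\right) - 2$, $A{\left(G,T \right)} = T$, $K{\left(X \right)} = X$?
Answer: $3020644$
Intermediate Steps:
$J = 12$ ($J = - 4 \left(1 \left(-1\right) - 2\right) = - 4 \left(-1 - 2\right) = \left(-4\right) \left(-3\right) = 12$)
$n{\left(D \right)} = 2 + D^{3}$ ($n{\left(D \right)} = 2 + D D^{2} = 2 + D^{3}$)
$\left(n{\left(J \right)} + A{\left(K{\left(-2 \right)} 2,8 \right)}\right)^{2} = \left(\left(2 + 12^{3}\right) + 8\right)^{2} = \left(\left(2 + 1728\right) + 8\right)^{2} = \left(1730 + 8\right)^{2} = 1738^{2} = 3020644$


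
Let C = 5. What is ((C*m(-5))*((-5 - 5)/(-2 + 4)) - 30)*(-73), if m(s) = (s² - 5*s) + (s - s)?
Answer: 93440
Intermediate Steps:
m(s) = s² - 5*s (m(s) = (s² - 5*s) + 0 = s² - 5*s)
((C*m(-5))*((-5 - 5)/(-2 + 4)) - 30)*(-73) = ((5*(-5*(-5 - 5)))*((-5 - 5)/(-2 + 4)) - 30)*(-73) = ((5*(-5*(-10)))*(-10/2) - 30)*(-73) = ((5*50)*(-10*½) - 30)*(-73) = (250*(-5) - 30)*(-73) = (-1250 - 30)*(-73) = -1280*(-73) = 93440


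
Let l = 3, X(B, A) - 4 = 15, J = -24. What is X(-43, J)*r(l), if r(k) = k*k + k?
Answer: 228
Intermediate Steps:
X(B, A) = 19 (X(B, A) = 4 + 15 = 19)
r(k) = k + k² (r(k) = k² + k = k + k²)
X(-43, J)*r(l) = 19*(3*(1 + 3)) = 19*(3*4) = 19*12 = 228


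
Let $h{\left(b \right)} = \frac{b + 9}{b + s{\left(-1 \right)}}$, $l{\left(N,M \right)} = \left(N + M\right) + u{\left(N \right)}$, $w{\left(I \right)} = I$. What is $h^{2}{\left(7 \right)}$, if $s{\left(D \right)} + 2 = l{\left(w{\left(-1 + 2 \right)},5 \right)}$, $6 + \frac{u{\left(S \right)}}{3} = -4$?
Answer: $\frac{256}{361} \approx 0.70914$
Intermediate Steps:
$u{\left(S \right)} = -30$ ($u{\left(S \right)} = -18 + 3 \left(-4\right) = -18 - 12 = -30$)
$l{\left(N,M \right)} = -30 + M + N$ ($l{\left(N,M \right)} = \left(N + M\right) - 30 = \left(M + N\right) - 30 = -30 + M + N$)
$s{\left(D \right)} = -26$ ($s{\left(D \right)} = -2 + \left(-30 + 5 + \left(-1 + 2\right)\right) = -2 + \left(-30 + 5 + 1\right) = -2 - 24 = -26$)
$h{\left(b \right)} = \frac{9 + b}{-26 + b}$ ($h{\left(b \right)} = \frac{b + 9}{b - 26} = \frac{9 + b}{-26 + b}$)
$h^{2}{\left(7 \right)} = \left(\frac{9 + 7}{-26 + 7}\right)^{2} = \left(\frac{1}{-19} \cdot 16\right)^{2} = \left(\left(- \frac{1}{19}\right) 16\right)^{2} = \left(- \frac{16}{19}\right)^{2} = \frac{256}{361}$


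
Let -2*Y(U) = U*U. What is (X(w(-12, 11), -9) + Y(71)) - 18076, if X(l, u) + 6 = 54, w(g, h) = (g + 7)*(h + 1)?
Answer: -41097/2 ≈ -20549.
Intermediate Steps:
Y(U) = -U²/2 (Y(U) = -U*U/2 = -U²/2)
w(g, h) = (1 + h)*(7 + g) (w(g, h) = (7 + g)*(1 + h) = (1 + h)*(7 + g))
X(l, u) = 48 (X(l, u) = -6 + 54 = 48)
(X(w(-12, 11), -9) + Y(71)) - 18076 = (48 - ½*71²) - 18076 = (48 - ½*5041) - 18076 = (48 - 5041/2) - 18076 = -4945/2 - 18076 = -41097/2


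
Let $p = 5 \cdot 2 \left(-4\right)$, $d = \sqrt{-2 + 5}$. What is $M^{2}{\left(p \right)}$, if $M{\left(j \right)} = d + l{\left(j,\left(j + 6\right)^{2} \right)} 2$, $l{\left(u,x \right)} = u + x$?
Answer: $4981827 + 4464 \sqrt{3} \approx 4.9896 \cdot 10^{6}$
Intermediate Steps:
$d = \sqrt{3} \approx 1.732$
$p = -40$ ($p = 10 \left(-4\right) = -40$)
$M{\left(j \right)} = \sqrt{3} + 2 j + 2 \left(6 + j\right)^{2}$ ($M{\left(j \right)} = \sqrt{3} + \left(j + \left(j + 6\right)^{2}\right) 2 = \sqrt{3} + \left(j + \left(6 + j\right)^{2}\right) 2 = \sqrt{3} + \left(2 j + 2 \left(6 + j\right)^{2}\right) = \sqrt{3} + 2 j + 2 \left(6 + j\right)^{2}$)
$M^{2}{\left(p \right)} = \left(\sqrt{3} + 2 \left(-40\right) + 2 \left(6 - 40\right)^{2}\right)^{2} = \left(\sqrt{3} - 80 + 2 \left(-34\right)^{2}\right)^{2} = \left(\sqrt{3} - 80 + 2 \cdot 1156\right)^{2} = \left(\sqrt{3} - 80 + 2312\right)^{2} = \left(2232 + \sqrt{3}\right)^{2}$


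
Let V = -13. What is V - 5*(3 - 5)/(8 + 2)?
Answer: -12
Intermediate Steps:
V - 5*(3 - 5)/(8 + 2) = -13 - 5*(3 - 5)/(8 + 2) = -13 - (-10)/10 = -13 - 5*(-⅕) = -13 + 1 = -12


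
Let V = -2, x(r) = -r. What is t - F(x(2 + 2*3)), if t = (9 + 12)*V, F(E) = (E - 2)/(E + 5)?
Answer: -136/3 ≈ -45.333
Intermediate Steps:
F(E) = (-2 + E)/(5 + E)
t = -42 (t = (9 + 12)*(-2) = 21*(-2) = -42)
t - F(x(2 + 2*3)) = -42 - (-2 - (2 + 2*3))/(5 - (2 + 2*3)) = -42 - (-2 - (2 + 6))/(5 - (2 + 6)) = -42 - (-2 - 1*8)/(5 - 1*8) = -42 - (-2 - 8)/(5 - 8) = -42 - (-10)/(-3) = -42 - (-1)*(-10)/3 = -42 - 1*10/3 = -42 - 10/3 = -136/3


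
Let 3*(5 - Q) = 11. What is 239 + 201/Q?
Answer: 1559/4 ≈ 389.75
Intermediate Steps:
Q = 4/3 (Q = 5 - ⅓*11 = 5 - 11/3 = 4/3 ≈ 1.3333)
239 + 201/Q = 239 + 201/(4/3) = 239 + 201*(¾) = 239 + 603/4 = 1559/4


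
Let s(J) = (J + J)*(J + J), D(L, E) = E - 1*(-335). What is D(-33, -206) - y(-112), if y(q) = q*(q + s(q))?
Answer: 5607297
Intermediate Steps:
D(L, E) = 335 + E (D(L, E) = E + 335 = 335 + E)
s(J) = 4*J**2 (s(J) = (2*J)*(2*J) = 4*J**2)
y(q) = q*(q + 4*q**2)
D(-33, -206) - y(-112) = (335 - 206) - (-112)**2*(1 + 4*(-112)) = 129 - 12544*(1 - 448) = 129 - 12544*(-447) = 129 - 1*(-5607168) = 129 + 5607168 = 5607297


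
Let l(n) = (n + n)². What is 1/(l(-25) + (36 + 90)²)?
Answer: 1/18376 ≈ 5.4419e-5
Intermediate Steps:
l(n) = 4*n² (l(n) = (2*n)² = 4*n²)
1/(l(-25) + (36 + 90)²) = 1/(4*(-25)² + (36 + 90)²) = 1/(4*625 + 126²) = 1/(2500 + 15876) = 1/18376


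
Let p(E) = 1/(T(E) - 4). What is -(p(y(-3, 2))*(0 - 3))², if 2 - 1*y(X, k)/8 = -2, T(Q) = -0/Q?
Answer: -9/16 ≈ -0.56250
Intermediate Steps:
T(Q) = 0 (T(Q) = -1*0 = 0)
y(X, k) = 32 (y(X, k) = 16 - 8*(-2) = 16 + 16 = 32)
p(E) = -¼ (p(E) = 1/(0 - 4) = 1/(-4) = -¼)
-(p(y(-3, 2))*(0 - 3))² = -(-(0 - 3)/4)² = -(-¼*(-3))² = -(¾)² = -1*9/16 = -9/16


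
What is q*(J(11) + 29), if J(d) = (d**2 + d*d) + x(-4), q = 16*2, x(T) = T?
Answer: 8544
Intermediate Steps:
q = 32
J(d) = -4 + 2*d**2 (J(d) = (d**2 + d*d) - 4 = (d**2 + d**2) - 4 = 2*d**2 - 4 = -4 + 2*d**2)
q*(J(11) + 29) = 32*((-4 + 2*11**2) + 29) = 32*((-4 + 2*121) + 29) = 32*((-4 + 242) + 29) = 32*(238 + 29) = 32*267 = 8544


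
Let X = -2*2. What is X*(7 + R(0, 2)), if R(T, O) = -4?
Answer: -12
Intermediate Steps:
X = -4
X*(7 + R(0, 2)) = -4*(7 - 4) = -4*3 = -12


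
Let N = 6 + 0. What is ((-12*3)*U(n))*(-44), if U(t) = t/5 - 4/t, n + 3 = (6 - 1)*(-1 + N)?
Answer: 33408/5 ≈ 6681.6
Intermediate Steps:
N = 6
n = 22 (n = -3 + (6 - 1)*(-1 + 6) = -3 + 5*5 = -3 + 25 = 22)
U(t) = -4/t + t/5 (U(t) = t*(1/5) - 4/t = t/5 - 4/t = -4/t + t/5)
((-12*3)*U(n))*(-44) = ((-12*3)*(-4/22 + (1/5)*22))*(-44) = -36*(-4*1/22 + 22/5)*(-44) = -36*(-2/11 + 22/5)*(-44) = -36*232/55*(-44) = -8352/55*(-44) = 33408/5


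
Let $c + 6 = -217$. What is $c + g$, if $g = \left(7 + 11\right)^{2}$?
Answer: $101$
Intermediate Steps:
$c = -223$ ($c = -6 - 217 = -223$)
$g = 324$ ($g = 18^{2} = 324$)
$c + g = -223 + 324 = 101$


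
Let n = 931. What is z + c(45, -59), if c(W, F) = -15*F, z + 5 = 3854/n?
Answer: 823134/931 ≈ 884.14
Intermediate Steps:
z = -801/931 (z = -5 + 3854/931 = -801/931 ≈ -0.86036)
z + c(45, -59) = -801/931 - 15*(-59) = -801/931 + 885 = 823134/931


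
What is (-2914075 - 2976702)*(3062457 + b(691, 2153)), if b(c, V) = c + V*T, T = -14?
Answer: -17866761985662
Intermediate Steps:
b(c, V) = c - 14*V (b(c, V) = c + V*(-14) = c - 14*V)
(-2914075 - 2976702)*(3062457 + b(691, 2153)) = (-2914075 - 2976702)*(3062457 + (691 - 14*2153)) = -5890777*(3062457 + (691 - 30142)) = -5890777*(3062457 - 29451) = -5890777*3033006 = -17866761985662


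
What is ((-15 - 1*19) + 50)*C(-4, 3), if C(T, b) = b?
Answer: 48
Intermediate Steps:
((-15 - 1*19) + 50)*C(-4, 3) = ((-15 - 1*19) + 50)*3 = ((-15 - 19) + 50)*3 = (-34 + 50)*3 = 16*3 = 48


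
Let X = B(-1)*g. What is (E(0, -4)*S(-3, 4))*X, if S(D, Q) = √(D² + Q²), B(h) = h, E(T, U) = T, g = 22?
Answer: 0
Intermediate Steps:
X = -22 (X = -1*22 = -22)
(E(0, -4)*S(-3, 4))*X = (0*√((-3)² + 4²))*(-22) = (0*√(9 + 16))*(-22) = (0*√25)*(-22) = (0*5)*(-22) = 0*(-22) = 0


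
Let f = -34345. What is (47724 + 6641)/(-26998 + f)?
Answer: -54365/61343 ≈ -0.88625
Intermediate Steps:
(47724 + 6641)/(-26998 + f) = (47724 + 6641)/(-26998 - 34345) = 54365/(-61343) = 54365*(-1/61343) = -54365/61343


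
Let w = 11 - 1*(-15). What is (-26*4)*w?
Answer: -2704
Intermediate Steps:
w = 26 (w = 11 + 15 = 26)
(-26*4)*w = -26*4*26 = -104*26 = -2704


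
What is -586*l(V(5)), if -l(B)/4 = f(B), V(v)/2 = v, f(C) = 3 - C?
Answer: -16408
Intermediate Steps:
V(v) = 2*v
l(B) = -12 + 4*B (l(B) = -4*(3 - B) = -12 + 4*B)
-586*l(V(5)) = -586*(-12 + 4*(2*5)) = -586*(-12 + 4*10) = -586*(-12 + 40) = -586*28 = -16408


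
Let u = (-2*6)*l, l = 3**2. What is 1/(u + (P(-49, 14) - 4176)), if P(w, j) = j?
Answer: -1/4270 ≈ -0.00023419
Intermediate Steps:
l = 9
u = -108 (u = -2*6*9 = -12*9 = -108)
1/(u + (P(-49, 14) - 4176)) = 1/(-108 + (14 - 4176)) = 1/(-108 - 4162) = 1/(-4270) = -1/4270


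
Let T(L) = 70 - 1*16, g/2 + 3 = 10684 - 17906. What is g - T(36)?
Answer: -14504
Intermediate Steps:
g = -14450 (g = -6 + 2*(10684 - 17906) = -6 + 2*(-7222) = -6 - 14444 = -14450)
T(L) = 54 (T(L) = 70 - 16 = 54)
g - T(36) = -14450 - 1*54 = -14450 - 54 = -14504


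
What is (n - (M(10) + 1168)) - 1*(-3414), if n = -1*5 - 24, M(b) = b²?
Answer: 2117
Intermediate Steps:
n = -29 (n = -5 - 24 = -29)
(n - (M(10) + 1168)) - 1*(-3414) = (-29 - (10² + 1168)) - 1*(-3414) = (-29 - (100 + 1168)) + 3414 = (-29 - 1*1268) + 3414 = (-29 - 1268) + 3414 = -1297 + 3414 = 2117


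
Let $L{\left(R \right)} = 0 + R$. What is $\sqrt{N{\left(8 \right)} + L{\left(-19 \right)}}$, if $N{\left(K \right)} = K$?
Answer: $i \sqrt{11} \approx 3.3166 i$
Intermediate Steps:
$L{\left(R \right)} = R$
$\sqrt{N{\left(8 \right)} + L{\left(-19 \right)}} = \sqrt{8 - 19} = \sqrt{-11} = i \sqrt{11}$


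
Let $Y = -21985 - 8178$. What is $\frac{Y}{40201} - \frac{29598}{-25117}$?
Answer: $\frac{61752161}{144246931} \approx 0.4281$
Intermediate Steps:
$Y = -30163$ ($Y = -21985 - 8178 = -30163$)
$\frac{Y}{40201} - \frac{29598}{-25117} = - \frac{30163}{40201} - \frac{29598}{-25117} = \left(-30163\right) \frac{1}{40201} - - \frac{29598}{25117} = - \frac{4309}{5743} + \frac{29598}{25117} = \frac{61752161}{144246931}$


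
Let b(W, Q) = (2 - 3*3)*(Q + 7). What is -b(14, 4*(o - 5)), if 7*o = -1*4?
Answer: -107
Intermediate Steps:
o = -4/7 (o = (-1*4)/7 = (1/7)*(-4) = -4/7 ≈ -0.57143)
b(W, Q) = -49 - 7*Q (b(W, Q) = (2 - 9)*(7 + Q) = -7*(7 + Q) = -49 - 7*Q)
-b(14, 4*(o - 5)) = -(-49 - 28*(-4/7 - 5)) = -(-49 - 28*(-39)/7) = -(-49 - 7*(-156/7)) = -(-49 + 156) = -1*107 = -107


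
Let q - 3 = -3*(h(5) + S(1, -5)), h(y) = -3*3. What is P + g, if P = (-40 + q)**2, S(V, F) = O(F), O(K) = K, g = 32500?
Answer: 32525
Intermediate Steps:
h(y) = -9
S(V, F) = F
q = 45 (q = 3 - 3*(-9 - 5) = 3 - 3*(-14) = 3 + 42 = 45)
P = 25 (P = (-40 + 45)**2 = 5**2 = 25)
P + g = 25 + 32500 = 32525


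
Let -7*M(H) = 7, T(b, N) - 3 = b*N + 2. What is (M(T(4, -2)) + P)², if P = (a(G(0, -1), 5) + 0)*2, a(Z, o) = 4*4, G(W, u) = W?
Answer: 961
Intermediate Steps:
T(b, N) = 5 + N*b (T(b, N) = 3 + (b*N + 2) = 3 + (N*b + 2) = 3 + (2 + N*b) = 5 + N*b)
M(H) = -1 (M(H) = -⅐*7 = -1)
a(Z, o) = 16
P = 32 (P = (16 + 0)*2 = 16*2 = 32)
(M(T(4, -2)) + P)² = (-1 + 32)² = 31² = 961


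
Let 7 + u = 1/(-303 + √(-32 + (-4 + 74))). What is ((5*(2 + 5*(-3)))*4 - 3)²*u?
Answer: -44454916300/91771 - 69169*√38/91771 ≈ -4.8442e+5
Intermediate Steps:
u = -7 + 1/(-303 + √38) (u = -7 + 1/(-303 + √(-32 + (-4 + 74))) = -7 + 1/(-303 + √(-32 + 70)) = -7 + 1/(-303 + √38) ≈ -7.0034)
((5*(2 + 5*(-3)))*4 - 3)²*u = ((5*(2 + 5*(-3)))*4 - 3)²*(-642700/91771 - √38/91771) = ((5*(2 - 15))*4 - 3)²*(-642700/91771 - √38/91771) = ((5*(-13))*4 - 3)²*(-642700/91771 - √38/91771) = (-65*4 - 3)²*(-642700/91771 - √38/91771) = (-260 - 3)²*(-642700/91771 - √38/91771) = (-263)²*(-642700/91771 - √38/91771) = 69169*(-642700/91771 - √38/91771) = -44454916300/91771 - 69169*√38/91771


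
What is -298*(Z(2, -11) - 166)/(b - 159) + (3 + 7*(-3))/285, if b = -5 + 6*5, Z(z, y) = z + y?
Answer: -2477527/6365 ≈ -389.24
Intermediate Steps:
Z(z, y) = y + z
b = 25 (b = -5 + 30 = 25)
-298*(Z(2, -11) - 166)/(b - 159) + (3 + 7*(-3))/285 = -298*((-11 + 2) - 166)/(25 - 159) + (3 + 7*(-3))/285 = -298/((-134/(-9 - 166))) + (3 - 21)*(1/285) = -298/((-134/(-175))) - 18*1/285 = -298/((-134*(-1/175))) - 6/95 = -298/134/175 - 6/95 = -298*175/134 - 6/95 = -26075/67 - 6/95 = -2477527/6365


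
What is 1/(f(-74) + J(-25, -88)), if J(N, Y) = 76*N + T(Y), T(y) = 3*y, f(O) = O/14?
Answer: -7/15185 ≈ -0.00046098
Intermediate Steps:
f(O) = O/14 (f(O) = O*(1/14) = O/14)
J(N, Y) = 3*Y + 76*N (J(N, Y) = 76*N + 3*Y = 3*Y + 76*N)
1/(f(-74) + J(-25, -88)) = 1/((1/14)*(-74) + (3*(-88) + 76*(-25))) = 1/(-37/7 + (-264 - 1900)) = 1/(-37/7 - 2164) = 1/(-15185/7) = -7/15185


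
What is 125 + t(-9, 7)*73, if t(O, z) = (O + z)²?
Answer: 417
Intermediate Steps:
125 + t(-9, 7)*73 = 125 + (-9 + 7)²*73 = 125 + (-2)²*73 = 125 + 4*73 = 125 + 292 = 417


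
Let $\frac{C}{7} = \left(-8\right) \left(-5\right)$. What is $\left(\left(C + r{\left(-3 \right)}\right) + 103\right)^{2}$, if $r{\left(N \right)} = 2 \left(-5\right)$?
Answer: $139129$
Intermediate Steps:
$r{\left(N \right)} = -10$
$C = 280$ ($C = 7 \left(\left(-8\right) \left(-5\right)\right) = 7 \cdot 40 = 280$)
$\left(\left(C + r{\left(-3 \right)}\right) + 103\right)^{2} = \left(\left(280 - 10\right) + 103\right)^{2} = \left(270 + 103\right)^{2} = 373^{2} = 139129$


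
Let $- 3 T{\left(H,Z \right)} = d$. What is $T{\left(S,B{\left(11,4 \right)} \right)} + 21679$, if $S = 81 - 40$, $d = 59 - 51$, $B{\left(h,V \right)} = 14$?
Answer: $\frac{65029}{3} \approx 21676.0$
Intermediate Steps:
$d = 8$ ($d = 59 - 51 = 8$)
$S = 41$
$T{\left(H,Z \right)} = - \frac{8}{3}$ ($T{\left(H,Z \right)} = \left(- \frac{1}{3}\right) 8 = - \frac{8}{3}$)
$T{\left(S,B{\left(11,4 \right)} \right)} + 21679 = - \frac{8}{3} + 21679 = \frac{65029}{3}$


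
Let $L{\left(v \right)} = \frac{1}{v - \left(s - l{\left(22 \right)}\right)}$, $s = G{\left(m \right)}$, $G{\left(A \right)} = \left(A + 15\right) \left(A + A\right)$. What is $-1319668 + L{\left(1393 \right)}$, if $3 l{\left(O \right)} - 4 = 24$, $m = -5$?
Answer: $- \frac{5947743673}{4507} \approx -1.3197 \cdot 10^{6}$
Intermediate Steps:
$G{\left(A \right)} = 2 A \left(15 + A\right)$ ($G{\left(A \right)} = \left(15 + A\right) 2 A = 2 A \left(15 + A\right)$)
$l{\left(O \right)} = \frac{28}{3}$ ($l{\left(O \right)} = \frac{4}{3} + \frac{1}{3} \cdot 24 = \frac{4}{3} + 8 = \frac{28}{3}$)
$s = -100$ ($s = 2 \left(-5\right) \left(15 - 5\right) = 2 \left(-5\right) 10 = -100$)
$L{\left(v \right)} = \frac{1}{\frac{328}{3} + v}$ ($L{\left(v \right)} = \frac{1}{v + \left(\frac{28}{3} - -100\right)} = \frac{1}{v + \left(\frac{28}{3} + 100\right)} = \frac{1}{v + \frac{328}{3}} = \frac{1}{\frac{328}{3} + v}$)
$-1319668 + L{\left(1393 \right)} = -1319668 + \frac{3}{328 + 3 \cdot 1393} = -1319668 + \frac{3}{328 + 4179} = -1319668 + \frac{3}{4507} = - \frac{5947743673}{4507}$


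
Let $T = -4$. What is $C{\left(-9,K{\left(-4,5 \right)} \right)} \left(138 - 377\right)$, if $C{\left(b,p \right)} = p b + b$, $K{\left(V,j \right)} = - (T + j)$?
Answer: $0$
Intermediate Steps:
$K{\left(V,j \right)} = 4 - j$ ($K{\left(V,j \right)} = - (-4 + j) = 4 - j$)
$C{\left(b,p \right)} = b + b p$ ($C{\left(b,p \right)} = b p + b = b + b p$)
$C{\left(-9,K{\left(-4,5 \right)} \right)} \left(138 - 377\right) = - 9 \left(1 + \left(4 - 5\right)\right) \left(138 - 377\right) = - 9 \left(1 + \left(4 - 5\right)\right) \left(-239\right) = - 9 \left(1 - 1\right) \left(-239\right) = \left(-9\right) 0 \left(-239\right) = 0 \left(-239\right) = 0$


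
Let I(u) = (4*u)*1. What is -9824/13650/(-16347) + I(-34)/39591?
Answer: -554770904/163596280575 ≈ -0.0033911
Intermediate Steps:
I(u) = 4*u
-9824/13650/(-16347) + I(-34)/39591 = -9824/13650/(-16347) + (4*(-34))/39591 = -9824*1/13650*(-1/16347) - 136*1/39591 = -4912/6825*(-1/16347) - 136/39591 = 4912/111568275 - 136/39591 = -554770904/163596280575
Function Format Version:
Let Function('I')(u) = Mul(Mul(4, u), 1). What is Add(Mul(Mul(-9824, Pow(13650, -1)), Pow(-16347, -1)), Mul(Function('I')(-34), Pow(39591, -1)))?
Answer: Rational(-554770904, 163596280575) ≈ -0.0033911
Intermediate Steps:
Function('I')(u) = Mul(4, u)
Add(Mul(Mul(-9824, Pow(13650, -1)), Pow(-16347, -1)), Mul(Function('I')(-34), Pow(39591, -1))) = Add(Mul(Mul(-9824, Pow(13650, -1)), Pow(-16347, -1)), Mul(Mul(4, -34), Pow(39591, -1))) = Add(Mul(Mul(-9824, Rational(1, 13650)), Rational(-1, 16347)), Mul(-136, Rational(1, 39591))) = Add(Mul(Rational(-4912, 6825), Rational(-1, 16347)), Rational(-136, 39591)) = Add(Rational(4912, 111568275), Rational(-136, 39591)) = Rational(-554770904, 163596280575)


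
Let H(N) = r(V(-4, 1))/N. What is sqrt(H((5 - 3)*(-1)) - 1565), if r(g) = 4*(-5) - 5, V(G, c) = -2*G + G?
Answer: 3*I*sqrt(690)/2 ≈ 39.402*I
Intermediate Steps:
V(G, c) = -G
r(g) = -25 (r(g) = -20 - 5 = -25)
H(N) = -25/N
sqrt(H((5 - 3)*(-1)) - 1565) = sqrt(-25*(-1/(5 - 3)) - 1565) = sqrt(-25/(2*(-1)) - 1565) = sqrt(-25/(-2) - 1565) = sqrt(-25*(-1/2) - 1565) = sqrt(25/2 - 1565) = sqrt(-3105/2) = 3*I*sqrt(690)/2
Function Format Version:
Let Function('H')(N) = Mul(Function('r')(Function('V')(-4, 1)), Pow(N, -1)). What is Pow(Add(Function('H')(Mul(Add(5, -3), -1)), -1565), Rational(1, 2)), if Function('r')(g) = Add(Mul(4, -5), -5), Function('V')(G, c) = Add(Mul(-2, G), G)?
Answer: Mul(Rational(3, 2), I, Pow(690, Rational(1, 2))) ≈ Mul(39.402, I)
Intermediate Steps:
Function('V')(G, c) = Mul(-1, G)
Function('r')(g) = -25 (Function('r')(g) = Add(-20, -5) = -25)
Function('H')(N) = Mul(-25, Pow(N, -1))
Pow(Add(Function('H')(Mul(Add(5, -3), -1)), -1565), Rational(1, 2)) = Pow(Add(Mul(-25, Pow(Mul(Add(5, -3), -1), -1)), -1565), Rational(1, 2)) = Pow(Add(Mul(-25, Pow(Mul(2, -1), -1)), -1565), Rational(1, 2)) = Pow(Add(Mul(-25, Pow(-2, -1)), -1565), Rational(1, 2)) = Pow(Add(Mul(-25, Rational(-1, 2)), -1565), Rational(1, 2)) = Pow(Add(Rational(25, 2), -1565), Rational(1, 2)) = Pow(Rational(-3105, 2), Rational(1, 2)) = Mul(Rational(3, 2), I, Pow(690, Rational(1, 2)))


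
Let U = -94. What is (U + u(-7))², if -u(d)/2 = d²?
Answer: 36864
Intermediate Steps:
u(d) = -2*d²
(U + u(-7))² = (-94 - 2*(-7)²)² = (-94 - 2*49)² = (-94 - 98)² = (-192)² = 36864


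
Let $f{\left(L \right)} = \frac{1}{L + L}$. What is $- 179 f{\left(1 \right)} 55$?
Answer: $- \frac{9845}{2} \approx -4922.5$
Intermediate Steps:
$f{\left(L \right)} = \frac{1}{2 L}$
$- 179 f{\left(1 \right)} 55 = - 179 \frac{1}{2 \cdot 1} \cdot 55 = - 179 \cdot \frac{1}{2} \cdot 1 \cdot 55 = \left(-179\right) \frac{1}{2} \cdot 55 = \left(- \frac{179}{2}\right) 55 = - \frac{9845}{2}$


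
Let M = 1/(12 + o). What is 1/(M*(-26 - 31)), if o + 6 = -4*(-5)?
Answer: -26/57 ≈ -0.45614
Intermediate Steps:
o = 14 (o = -6 - 4*(-5) = -6 + 20 = 14)
M = 1/26 (M = 1/(12 + 14) = 1/26 ≈ 0.038462)
1/(M*(-26 - 31)) = 1/((-26 - 31)/26) = 1/((1/26)*(-57)) = 1/(-57/26) = -26/57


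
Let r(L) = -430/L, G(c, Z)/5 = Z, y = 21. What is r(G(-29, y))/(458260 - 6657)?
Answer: -86/9483663 ≈ -9.0682e-6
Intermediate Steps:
G(c, Z) = 5*Z
r(G(-29, y))/(458260 - 6657) = (-430/(5*21))/(458260 - 6657) = -430/105/451603 = -430*1/105*(1/451603) = -86/21*1/451603 = -86/9483663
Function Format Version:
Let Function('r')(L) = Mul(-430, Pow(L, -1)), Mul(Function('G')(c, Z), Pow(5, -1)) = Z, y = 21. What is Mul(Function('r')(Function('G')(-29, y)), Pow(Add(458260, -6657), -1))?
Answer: Rational(-86, 9483663) ≈ -9.0682e-6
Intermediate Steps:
Function('G')(c, Z) = Mul(5, Z)
Mul(Function('r')(Function('G')(-29, y)), Pow(Add(458260, -6657), -1)) = Mul(Mul(-430, Pow(Mul(5, 21), -1)), Pow(Add(458260, -6657), -1)) = Mul(Mul(-430, Pow(105, -1)), Pow(451603, -1)) = Mul(Mul(-430, Rational(1, 105)), Rational(1, 451603)) = Mul(Rational(-86, 21), Rational(1, 451603)) = Rational(-86, 9483663)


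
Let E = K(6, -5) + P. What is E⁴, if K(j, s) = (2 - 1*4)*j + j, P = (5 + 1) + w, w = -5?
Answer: 625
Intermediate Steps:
P = 1 (P = (5 + 1) - 5 = 6 - 5 = 1)
K(j, s) = -j (K(j, s) = (2 - 4)*j + j = -2*j + j = -j)
E = -5 (E = -1*6 + 1 = -6 + 1 = -5)
E⁴ = (-5)⁴ = 625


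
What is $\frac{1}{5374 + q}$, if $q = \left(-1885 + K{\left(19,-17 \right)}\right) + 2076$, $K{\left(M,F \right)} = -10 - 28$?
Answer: $\frac{1}{5527} \approx 0.00018093$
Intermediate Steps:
$K{\left(M,F \right)} = -38$
$q = 153$ ($q = \left(-1885 - 38\right) + 2076 = -1923 + 2076 = 153$)
$\frac{1}{5374 + q} = \frac{1}{5374 + 153} = \frac{1}{5527}$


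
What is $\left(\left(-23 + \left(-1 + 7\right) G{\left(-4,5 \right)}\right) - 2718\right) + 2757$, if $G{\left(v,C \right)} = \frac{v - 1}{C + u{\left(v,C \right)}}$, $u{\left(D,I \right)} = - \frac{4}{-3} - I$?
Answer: $- \frac{13}{2} \approx -6.5$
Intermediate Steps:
$u{\left(D,I \right)} = \frac{4}{3} - I$ ($u{\left(D,I \right)} = \left(-4\right) \left(- \frac{1}{3}\right) - I = \frac{4}{3} - I$)
$G{\left(v,C \right)} = - \frac{3}{4} + \frac{3 v}{4}$ ($G{\left(v,C \right)} = \frac{v - 1}{C - \left(- \frac{4}{3} + C\right)} = \frac{-1 + v}{\frac{4}{3}} = \left(-1 + v\right) \frac{3}{4} = - \frac{3}{4} + \frac{3 v}{4}$)
$\left(\left(-23 + \left(-1 + 7\right) G{\left(-4,5 \right)}\right) - 2718\right) + 2757 = \left(\left(-23 + \left(-1 + 7\right) \left(- \frac{3}{4} + \frac{3}{4} \left(-4\right)\right)\right) - 2718\right) + 2757 = \left(\left(-23 + 6 \left(- \frac{3}{4} - 3\right)\right) - 2718\right) + 2757 = \left(\left(-23 + 6 \left(- \frac{15}{4}\right)\right) - 2718\right) + 2757 = \left(\left(-23 - \frac{45}{2}\right) - 2718\right) + 2757 = \left(- \frac{91}{2} - 2718\right) + 2757 = - \frac{5527}{2} + 2757 = - \frac{13}{2}$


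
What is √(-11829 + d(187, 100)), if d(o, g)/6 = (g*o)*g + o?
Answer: 3*√1245477 ≈ 3348.0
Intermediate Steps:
d(o, g) = 6*o + 6*o*g² (d(o, g) = 6*((g*o)*g + o) = 6*(o*g² + o) = 6*(o + o*g²) = 6*o + 6*o*g²)
√(-11829 + d(187, 100)) = √(-11829 + 6*187*(1 + 100²)) = √(-11829 + 6*187*(1 + 10000)) = √(-11829 + 6*187*10001) = √(-11829 + 11221122) = √11209293 = 3*√1245477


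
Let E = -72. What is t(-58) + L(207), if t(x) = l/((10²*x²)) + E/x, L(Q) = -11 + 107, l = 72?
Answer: 4089009/42050 ≈ 97.242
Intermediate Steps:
L(Q) = 96
t(x) = -72/x + 18/(25*x²) (t(x) = 72/((10²*x²)) - 72/x = 72/((100*x²)) - 72/x = 72*(1/(100*x²)) - 72/x = 18/(25*x²) - 72/x = -72/x + 18/(25*x²))
t(-58) + L(207) = (18/25)*(1 - 100*(-58))/(-58)² + 96 = (18/25)*(1/3364)*(1 + 5800) + 96 = (18/25)*(1/3364)*5801 + 96 = 52209/42050 + 96 = 4089009/42050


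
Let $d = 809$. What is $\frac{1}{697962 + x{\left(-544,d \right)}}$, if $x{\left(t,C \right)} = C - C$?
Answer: $\frac{1}{697962} \approx 1.4327 \cdot 10^{-6}$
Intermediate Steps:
$x{\left(t,C \right)} = 0$
$\frac{1}{697962 + x{\left(-544,d \right)}} = \frac{1}{697962 + 0} = \frac{1}{697962}$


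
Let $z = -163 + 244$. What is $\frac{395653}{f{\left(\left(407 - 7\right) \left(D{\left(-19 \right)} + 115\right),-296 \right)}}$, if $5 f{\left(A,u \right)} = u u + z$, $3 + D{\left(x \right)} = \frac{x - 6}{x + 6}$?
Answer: $\frac{1978265}{87697} \approx 22.558$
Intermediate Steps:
$z = 81$
$D{\left(x \right)} = -3 + \frac{-6 + x}{6 + x}$ ($D{\left(x \right)} = -3 + \frac{x - 6}{x + 6} = -3 + \frac{-6 + x}{6 + x}$)
$f{\left(A,u \right)} = \frac{81}{5} + \frac{u^{2}}{5}$ ($f{\left(A,u \right)} = \frac{u u + 81}{5} = \frac{u^{2} + 81}{5} = \frac{81 + u^{2}}{5} = \frac{81}{5} + \frac{u^{2}}{5}$)
$\frac{395653}{f{\left(\left(407 - 7\right) \left(D{\left(-19 \right)} + 115\right),-296 \right)}} = \frac{395653}{\frac{81}{5} + \frac{\left(-296\right)^{2}}{5}} = \frac{395653}{\frac{81}{5} + \frac{1}{5} \cdot 87616} = \frac{395653}{\frac{81}{5} + \frac{87616}{5}} = \frac{395653}{\frac{87697}{5}} = 395653 \cdot \frac{5}{87697} = \frac{1978265}{87697}$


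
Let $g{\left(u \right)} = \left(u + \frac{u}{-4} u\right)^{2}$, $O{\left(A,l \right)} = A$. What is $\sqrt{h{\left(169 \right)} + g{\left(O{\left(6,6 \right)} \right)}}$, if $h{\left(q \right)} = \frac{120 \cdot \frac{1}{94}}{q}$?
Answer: $\frac{\sqrt{3362709}}{611} \approx 3.0013$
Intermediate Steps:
$g{\left(u \right)} = \left(u - \frac{u^{2}}{4}\right)^{2}$ ($g{\left(u \right)} = \left(u + u \left(- \frac{1}{4}\right) u\right)^{2} = \left(u + - \frac{u}{4} u\right)^{2} = \left(u - \frac{u^{2}}{4}\right)^{2}$)
$h{\left(q \right)} = \frac{60}{47 q}$ ($h{\left(q \right)} = \frac{120 \cdot \frac{1}{94}}{q} = \frac{60}{47 q}$)
$\sqrt{h{\left(169 \right)} + g{\left(O{\left(6,6 \right)} \right)}} = \sqrt{\frac{60}{47 \cdot 169} + \frac{6^{2} \left(-4 + 6\right)^{2}}{16}} = \sqrt{\frac{60}{47} \cdot \frac{1}{169} + \frac{1}{16} \cdot 36 \cdot 2^{2}} = \sqrt{\frac{60}{7943} + \frac{1}{16} \cdot 36 \cdot 4} = \sqrt{\frac{60}{7943} + 9} = \sqrt{\frac{71547}{7943}} = \frac{\sqrt{3362709}}{611}$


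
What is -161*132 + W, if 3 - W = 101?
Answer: -21350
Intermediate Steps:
W = -98 (W = 3 - 1*101 = 3 - 101 = -98)
-161*132 + W = -161*132 - 98 = -21252 - 98 = -21350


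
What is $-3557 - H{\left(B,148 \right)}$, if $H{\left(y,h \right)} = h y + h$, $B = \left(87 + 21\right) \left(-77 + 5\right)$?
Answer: $1147143$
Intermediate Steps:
$B = -7776$ ($B = 108 \left(-72\right) = -7776$)
$H{\left(y,h \right)} = h + h y$
$-3557 - H{\left(B,148 \right)} = -3557 - 148 \left(1 - 7776\right) = -3557 - 148 \left(-7775\right) = -3557 - -1150700 = -3557 + 1150700 = 1147143$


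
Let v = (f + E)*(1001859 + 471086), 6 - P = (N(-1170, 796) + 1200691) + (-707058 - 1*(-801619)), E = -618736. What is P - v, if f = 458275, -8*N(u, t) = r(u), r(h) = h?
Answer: 945395729011/4 ≈ 2.3635e+11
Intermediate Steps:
N(u, t) = -u/8
P = -5181569/4 (P = 6 - ((-⅛*(-1170) + 1200691) + (-707058 - 1*(-801619))) = 6 - ((585/4 + 1200691) + (-707058 + 801619)) = 6 - (4803349/4 + 94561) = 6 - 1*5181593/4 = 6 - 5181593/4 = -5181569/4 ≈ -1.2954e+6)
v = -236350227645 (v = (458275 - 618736)*(1001859 + 471086) = -160461*1472945 = -236350227645)
P - v = -5181569/4 - 1*(-236350227645) = -5181569/4 + 236350227645 = 945395729011/4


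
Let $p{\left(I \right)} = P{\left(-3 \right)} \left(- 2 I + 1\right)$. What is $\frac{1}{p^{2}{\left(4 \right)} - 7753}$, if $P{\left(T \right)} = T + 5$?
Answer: $- \frac{1}{7557} \approx -0.00013233$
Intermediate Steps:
$P{\left(T \right)} = 5 + T$
$p{\left(I \right)} = 2 - 4 I$ ($p{\left(I \right)} = \left(5 - 3\right) \left(- 2 I + 1\right) = 2 \left(1 - 2 I\right) = 2 - 4 I$)
$\frac{1}{p^{2}{\left(4 \right)} - 7753} = \frac{1}{\left(2 - 16\right)^{2} - 7753} = \frac{1}{\left(-14\right)^{2} - 7753} = \frac{1}{196 - 7753} = \frac{1}{-7557} = - \frac{1}{7557}$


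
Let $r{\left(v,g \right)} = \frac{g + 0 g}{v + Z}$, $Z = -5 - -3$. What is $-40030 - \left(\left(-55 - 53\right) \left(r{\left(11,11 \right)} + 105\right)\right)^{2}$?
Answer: $-131646814$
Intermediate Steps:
$Z = -2$ ($Z = -5 + 3 = -2$)
$r{\left(v,g \right)} = \frac{g}{-2 + v}$ ($r{\left(v,g \right)} = \frac{g + 0 g}{v - 2} = \frac{g + 0}{-2 + v} = \frac{g}{-2 + v}$)
$-40030 - \left(\left(-55 - 53\right) \left(r{\left(11,11 \right)} + 105\right)\right)^{2} = -40030 - \left(\left(-55 - 53\right) \left(\frac{11}{-2 + 11} + 105\right)\right)^{2} = -40030 - \left(- 108 \left(\frac{11}{9} + 105\right)\right)^{2} = -40030 - \left(\left(-108\right) \frac{956}{9}\right)^{2} = -40030 - \left(-11472\right)^{2} = -40030 - 131606784 = -131646814$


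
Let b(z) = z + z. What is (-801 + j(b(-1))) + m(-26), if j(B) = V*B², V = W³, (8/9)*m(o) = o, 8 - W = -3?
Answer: 17975/4 ≈ 4493.8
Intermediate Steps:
W = 11 (W = 8 - 1*(-3) = 8 + 3 = 11)
m(o) = 9*o/8
b(z) = 2*z
V = 1331 (V = 11³ = 1331)
j(B) = 1331*B²
(-801 + j(b(-1))) + m(-26) = (-801 + 1331*(2*(-1))²) + (9/8)*(-26) = (-801 + 1331*(-2)²) - 117/4 = (-801 + 1331*4) - 117/4 = (-801 + 5324) - 117/4 = 4523 - 117/4 = 17975/4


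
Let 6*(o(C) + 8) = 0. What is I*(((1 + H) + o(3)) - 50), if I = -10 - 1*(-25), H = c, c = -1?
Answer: -870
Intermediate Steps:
H = -1
o(C) = -8 (o(C) = -8 + (⅙)*0 = -8 + 0 = -8)
I = 15 (I = -10 + 25 = 15)
I*(((1 + H) + o(3)) - 50) = 15*(((1 - 1) - 8) - 50) = 15*((0 - 8) - 50) = 15*(-8 - 50) = 15*(-58) = -870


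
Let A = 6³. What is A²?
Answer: 46656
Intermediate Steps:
A = 216
A² = 216² = 46656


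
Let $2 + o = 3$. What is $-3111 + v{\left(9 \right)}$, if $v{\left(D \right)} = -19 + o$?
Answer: $-3129$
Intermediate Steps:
$o = 1$ ($o = -2 + 3 = 1$)
$v{\left(D \right)} = -18$ ($v{\left(D \right)} = -19 + 1 = -18$)
$-3111 + v{\left(9 \right)} = -3111 - 18 = -3129$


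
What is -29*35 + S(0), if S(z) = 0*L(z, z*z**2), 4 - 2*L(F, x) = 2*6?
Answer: -1015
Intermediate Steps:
L(F, x) = -4 (L(F, x) = 2 - 6 = -4)
S(z) = 0 (S(z) = 0*(-4) = 0)
-29*35 + S(0) = -29*35 + 0 = -1015 + 0 = -1015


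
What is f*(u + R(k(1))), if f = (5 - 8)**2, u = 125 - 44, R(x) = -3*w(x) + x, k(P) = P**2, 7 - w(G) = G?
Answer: 576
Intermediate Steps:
w(G) = 7 - G
R(x) = -21 + 4*x (R(x) = -3*(7 - x) + x = (-21 + 3*x) + x = -21 + 4*x)
u = 81
f = 9 (f = (-3)**2 = 9)
f*(u + R(k(1))) = 9*(81 + (-21 + 4*1**2)) = 9*(81 + (-21 + 4*1)) = 9*(81 + (-21 + 4)) = 9*(81 - 17) = 9*64 = 576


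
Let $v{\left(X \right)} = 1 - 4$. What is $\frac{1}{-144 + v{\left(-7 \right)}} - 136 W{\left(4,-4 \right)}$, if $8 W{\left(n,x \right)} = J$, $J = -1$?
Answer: $\frac{2498}{147} \approx 16.993$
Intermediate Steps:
$v{\left(X \right)} = -3$
$W{\left(n,x \right)} = - \frac{1}{8}$ ($W{\left(n,x \right)} = \frac{1}{8} \left(-1\right) = - \frac{1}{8}$)
$\frac{1}{-144 + v{\left(-7 \right)}} - 136 W{\left(4,-4 \right)} = \frac{1}{-144 - 3} - -17 = \frac{1}{-147} + 17 = - \frac{1}{147} + 17 = \frac{2498}{147}$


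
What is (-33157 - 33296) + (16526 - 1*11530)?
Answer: -61457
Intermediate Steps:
(-33157 - 33296) + (16526 - 1*11530) = -66453 + (16526 - 11530) = -66453 + 4996 = -61457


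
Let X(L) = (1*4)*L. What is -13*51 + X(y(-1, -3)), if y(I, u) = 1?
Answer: -659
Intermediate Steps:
X(L) = 4*L
-13*51 + X(y(-1, -3)) = -13*51 + 4*1 = -663 + 4 = -659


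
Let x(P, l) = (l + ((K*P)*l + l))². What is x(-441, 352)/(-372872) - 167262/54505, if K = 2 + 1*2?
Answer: -2620865801369918/2540423545 ≈ -1.0317e+6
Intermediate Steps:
K = 4 (K = 2 + 2 = 4)
x(P, l) = (2*l + 4*P*l)² (x(P, l) = (l + ((4*P)*l + l))² = (l + (4*P*l + l))² = (l + (l + 4*P*l))² = (2*l + 4*P*l)²)
x(-441, 352)/(-372872) - 167262/54505 = (4*352²*(1 + 2*(-441))²)/(-372872) - 167262/54505 = (4*123904*(1 - 882)²)*(-1/372872) - 167262*1/54505 = (4*123904*(-881)²)*(-1/372872) - 167262/54505 = (4*123904*776161)*(-1/372872) - 167262/54505 = 384677810176*(-1/372872) - 167262/54505 = -48084726272/46609 - 167262/54505 = -2620865801369918/2540423545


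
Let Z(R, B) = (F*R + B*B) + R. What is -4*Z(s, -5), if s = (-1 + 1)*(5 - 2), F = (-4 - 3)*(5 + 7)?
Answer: -100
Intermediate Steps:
F = -84 (F = -7*12 = -84)
s = 0 (s = 0*3 = 0)
Z(R, B) = B**2 - 83*R (Z(R, B) = (-84*R + B*B) + R = (-84*R + B**2) + R = (B**2 - 84*R) + R = B**2 - 83*R)
-4*Z(s, -5) = -4*((-5)**2 - 83*0) = -4*(25 + 0) = -4*25 = -100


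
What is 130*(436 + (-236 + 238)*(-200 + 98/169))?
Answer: 62800/13 ≈ 4830.8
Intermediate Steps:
130*(436 + (-236 + 238)*(-200 + 98/169)) = 130*(436 + 2*(-200 + 98*(1/169))) = 130*(436 + 2*(-200 + 98/169)) = 130*(436 + 2*(-33702/169)) = 130*(436 - 67404/169) = 130*(6280/169) = 62800/13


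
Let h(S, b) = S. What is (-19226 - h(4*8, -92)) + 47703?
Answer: 28445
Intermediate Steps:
(-19226 - h(4*8, -92)) + 47703 = (-19226 - 4*8) + 47703 = (-19226 - 1*32) + 47703 = (-19226 - 32) + 47703 = -19258 + 47703 = 28445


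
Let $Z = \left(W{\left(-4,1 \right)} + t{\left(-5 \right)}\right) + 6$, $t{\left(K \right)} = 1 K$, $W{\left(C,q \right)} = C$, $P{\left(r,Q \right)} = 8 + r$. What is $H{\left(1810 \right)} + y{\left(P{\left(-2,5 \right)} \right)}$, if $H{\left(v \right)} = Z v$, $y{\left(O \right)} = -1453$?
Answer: $-6883$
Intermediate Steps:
$t{\left(K \right)} = K$
$Z = -3$ ($Z = \left(-4 - 5\right) + 6 = -9 + 6 = -3$)
$H{\left(v \right)} = - 3 v$
$H{\left(1810 \right)} + y{\left(P{\left(-2,5 \right)} \right)} = \left(-3\right) 1810 - 1453 = -5430 - 1453 = -6883$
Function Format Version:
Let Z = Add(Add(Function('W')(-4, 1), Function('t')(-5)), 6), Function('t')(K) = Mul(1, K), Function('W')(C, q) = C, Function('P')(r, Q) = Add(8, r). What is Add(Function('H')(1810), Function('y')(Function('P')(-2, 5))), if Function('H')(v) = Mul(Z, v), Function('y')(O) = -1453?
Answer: -6883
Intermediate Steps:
Function('t')(K) = K
Z = -3 (Z = Add(Add(-4, -5), 6) = Add(-9, 6) = -3)
Function('H')(v) = Mul(-3, v)
Add(Function('H')(1810), Function('y')(Function('P')(-2, 5))) = Add(Mul(-3, 1810), -1453) = Add(-5430, -1453) = -6883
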